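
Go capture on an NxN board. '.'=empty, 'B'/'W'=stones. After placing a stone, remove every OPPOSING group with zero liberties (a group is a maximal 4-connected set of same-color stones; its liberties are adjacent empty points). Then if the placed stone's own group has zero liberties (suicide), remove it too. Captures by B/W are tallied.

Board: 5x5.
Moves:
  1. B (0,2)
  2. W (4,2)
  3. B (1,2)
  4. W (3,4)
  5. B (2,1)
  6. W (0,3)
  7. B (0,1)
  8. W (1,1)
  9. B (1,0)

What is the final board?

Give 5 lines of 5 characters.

Move 1: B@(0,2) -> caps B=0 W=0
Move 2: W@(4,2) -> caps B=0 W=0
Move 3: B@(1,2) -> caps B=0 W=0
Move 4: W@(3,4) -> caps B=0 W=0
Move 5: B@(2,1) -> caps B=0 W=0
Move 6: W@(0,3) -> caps B=0 W=0
Move 7: B@(0,1) -> caps B=0 W=0
Move 8: W@(1,1) -> caps B=0 W=0
Move 9: B@(1,0) -> caps B=1 W=0

Answer: .BBW.
B.B..
.B...
....W
..W..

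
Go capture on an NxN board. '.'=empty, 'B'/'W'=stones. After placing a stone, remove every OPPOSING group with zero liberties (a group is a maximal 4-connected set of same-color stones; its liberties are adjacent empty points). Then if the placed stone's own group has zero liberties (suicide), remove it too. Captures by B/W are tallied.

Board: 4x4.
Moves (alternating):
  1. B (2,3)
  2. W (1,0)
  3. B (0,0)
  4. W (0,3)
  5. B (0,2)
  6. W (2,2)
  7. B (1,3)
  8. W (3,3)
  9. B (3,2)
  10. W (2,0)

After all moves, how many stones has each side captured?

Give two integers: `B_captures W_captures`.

Move 1: B@(2,3) -> caps B=0 W=0
Move 2: W@(1,0) -> caps B=0 W=0
Move 3: B@(0,0) -> caps B=0 W=0
Move 4: W@(0,3) -> caps B=0 W=0
Move 5: B@(0,2) -> caps B=0 W=0
Move 6: W@(2,2) -> caps B=0 W=0
Move 7: B@(1,3) -> caps B=1 W=0
Move 8: W@(3,3) -> caps B=1 W=0
Move 9: B@(3,2) -> caps B=2 W=0
Move 10: W@(2,0) -> caps B=2 W=0

Answer: 2 0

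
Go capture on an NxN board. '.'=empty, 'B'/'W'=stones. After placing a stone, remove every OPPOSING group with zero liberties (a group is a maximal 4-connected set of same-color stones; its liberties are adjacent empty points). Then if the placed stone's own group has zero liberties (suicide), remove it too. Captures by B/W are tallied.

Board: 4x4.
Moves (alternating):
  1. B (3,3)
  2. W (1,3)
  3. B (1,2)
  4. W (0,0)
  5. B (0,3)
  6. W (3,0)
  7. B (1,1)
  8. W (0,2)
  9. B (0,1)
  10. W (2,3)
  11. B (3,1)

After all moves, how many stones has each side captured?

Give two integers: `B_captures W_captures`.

Answer: 0 1

Derivation:
Move 1: B@(3,3) -> caps B=0 W=0
Move 2: W@(1,3) -> caps B=0 W=0
Move 3: B@(1,2) -> caps B=0 W=0
Move 4: W@(0,0) -> caps B=0 W=0
Move 5: B@(0,3) -> caps B=0 W=0
Move 6: W@(3,0) -> caps B=0 W=0
Move 7: B@(1,1) -> caps B=0 W=0
Move 8: W@(0,2) -> caps B=0 W=1
Move 9: B@(0,1) -> caps B=0 W=1
Move 10: W@(2,3) -> caps B=0 W=1
Move 11: B@(3,1) -> caps B=0 W=1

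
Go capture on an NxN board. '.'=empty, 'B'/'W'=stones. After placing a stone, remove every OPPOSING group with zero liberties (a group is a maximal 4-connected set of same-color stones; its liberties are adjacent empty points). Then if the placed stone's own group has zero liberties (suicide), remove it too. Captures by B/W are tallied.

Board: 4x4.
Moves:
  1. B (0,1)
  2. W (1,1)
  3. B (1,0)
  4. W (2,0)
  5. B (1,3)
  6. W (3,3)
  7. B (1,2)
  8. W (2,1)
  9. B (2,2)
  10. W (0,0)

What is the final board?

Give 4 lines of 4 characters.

Move 1: B@(0,1) -> caps B=0 W=0
Move 2: W@(1,1) -> caps B=0 W=0
Move 3: B@(1,0) -> caps B=0 W=0
Move 4: W@(2,0) -> caps B=0 W=0
Move 5: B@(1,3) -> caps B=0 W=0
Move 6: W@(3,3) -> caps B=0 W=0
Move 7: B@(1,2) -> caps B=0 W=0
Move 8: W@(2,1) -> caps B=0 W=0
Move 9: B@(2,2) -> caps B=0 W=0
Move 10: W@(0,0) -> caps B=0 W=1

Answer: WB..
.WBB
WWB.
...W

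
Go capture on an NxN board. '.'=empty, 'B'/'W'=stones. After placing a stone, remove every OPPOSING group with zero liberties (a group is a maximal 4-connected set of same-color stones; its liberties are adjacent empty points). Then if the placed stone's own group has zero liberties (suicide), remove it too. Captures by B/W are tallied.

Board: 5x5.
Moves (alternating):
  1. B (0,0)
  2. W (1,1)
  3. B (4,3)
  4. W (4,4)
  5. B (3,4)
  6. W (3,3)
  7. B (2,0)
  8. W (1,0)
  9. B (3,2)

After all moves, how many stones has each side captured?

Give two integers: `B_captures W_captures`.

Answer: 1 0

Derivation:
Move 1: B@(0,0) -> caps B=0 W=0
Move 2: W@(1,1) -> caps B=0 W=0
Move 3: B@(4,3) -> caps B=0 W=0
Move 4: W@(4,4) -> caps B=0 W=0
Move 5: B@(3,4) -> caps B=1 W=0
Move 6: W@(3,3) -> caps B=1 W=0
Move 7: B@(2,0) -> caps B=1 W=0
Move 8: W@(1,0) -> caps B=1 W=0
Move 9: B@(3,2) -> caps B=1 W=0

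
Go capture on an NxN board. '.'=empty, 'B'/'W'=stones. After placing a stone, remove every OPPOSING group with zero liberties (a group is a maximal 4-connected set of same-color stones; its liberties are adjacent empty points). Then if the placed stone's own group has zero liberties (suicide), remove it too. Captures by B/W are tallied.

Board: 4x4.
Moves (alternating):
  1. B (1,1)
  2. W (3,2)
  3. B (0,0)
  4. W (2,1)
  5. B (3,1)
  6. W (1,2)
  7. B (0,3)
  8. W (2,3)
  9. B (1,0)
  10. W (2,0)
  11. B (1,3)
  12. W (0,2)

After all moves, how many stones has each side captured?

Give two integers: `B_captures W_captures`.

Answer: 0 2

Derivation:
Move 1: B@(1,1) -> caps B=0 W=0
Move 2: W@(3,2) -> caps B=0 W=0
Move 3: B@(0,0) -> caps B=0 W=0
Move 4: W@(2,1) -> caps B=0 W=0
Move 5: B@(3,1) -> caps B=0 W=0
Move 6: W@(1,2) -> caps B=0 W=0
Move 7: B@(0,3) -> caps B=0 W=0
Move 8: W@(2,3) -> caps B=0 W=0
Move 9: B@(1,0) -> caps B=0 W=0
Move 10: W@(2,0) -> caps B=0 W=0
Move 11: B@(1,3) -> caps B=0 W=0
Move 12: W@(0,2) -> caps B=0 W=2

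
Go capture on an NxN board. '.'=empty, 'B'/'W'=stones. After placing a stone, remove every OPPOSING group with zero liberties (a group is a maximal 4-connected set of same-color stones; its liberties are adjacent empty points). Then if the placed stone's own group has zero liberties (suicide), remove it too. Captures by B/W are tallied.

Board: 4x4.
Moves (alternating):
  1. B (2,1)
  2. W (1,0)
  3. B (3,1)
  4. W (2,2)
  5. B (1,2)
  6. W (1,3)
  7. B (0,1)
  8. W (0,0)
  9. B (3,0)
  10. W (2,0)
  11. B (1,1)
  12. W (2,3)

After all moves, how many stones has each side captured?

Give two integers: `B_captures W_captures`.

Answer: 3 0

Derivation:
Move 1: B@(2,1) -> caps B=0 W=0
Move 2: W@(1,0) -> caps B=0 W=0
Move 3: B@(3,1) -> caps B=0 W=0
Move 4: W@(2,2) -> caps B=0 W=0
Move 5: B@(1,2) -> caps B=0 W=0
Move 6: W@(1,3) -> caps B=0 W=0
Move 7: B@(0,1) -> caps B=0 W=0
Move 8: W@(0,0) -> caps B=0 W=0
Move 9: B@(3,0) -> caps B=0 W=0
Move 10: W@(2,0) -> caps B=0 W=0
Move 11: B@(1,1) -> caps B=3 W=0
Move 12: W@(2,3) -> caps B=3 W=0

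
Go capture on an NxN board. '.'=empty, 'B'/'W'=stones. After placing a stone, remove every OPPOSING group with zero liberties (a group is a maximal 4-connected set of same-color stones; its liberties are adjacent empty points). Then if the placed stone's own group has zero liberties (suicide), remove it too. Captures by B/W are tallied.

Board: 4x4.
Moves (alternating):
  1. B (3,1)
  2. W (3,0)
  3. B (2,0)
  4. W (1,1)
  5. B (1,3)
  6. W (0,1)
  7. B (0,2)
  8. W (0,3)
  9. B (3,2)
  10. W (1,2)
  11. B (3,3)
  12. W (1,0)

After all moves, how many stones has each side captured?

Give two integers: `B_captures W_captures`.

Answer: 1 0

Derivation:
Move 1: B@(3,1) -> caps B=0 W=0
Move 2: W@(3,0) -> caps B=0 W=0
Move 3: B@(2,0) -> caps B=1 W=0
Move 4: W@(1,1) -> caps B=1 W=0
Move 5: B@(1,3) -> caps B=1 W=0
Move 6: W@(0,1) -> caps B=1 W=0
Move 7: B@(0,2) -> caps B=1 W=0
Move 8: W@(0,3) -> caps B=1 W=0
Move 9: B@(3,2) -> caps B=1 W=0
Move 10: W@(1,2) -> caps B=1 W=0
Move 11: B@(3,3) -> caps B=1 W=0
Move 12: W@(1,0) -> caps B=1 W=0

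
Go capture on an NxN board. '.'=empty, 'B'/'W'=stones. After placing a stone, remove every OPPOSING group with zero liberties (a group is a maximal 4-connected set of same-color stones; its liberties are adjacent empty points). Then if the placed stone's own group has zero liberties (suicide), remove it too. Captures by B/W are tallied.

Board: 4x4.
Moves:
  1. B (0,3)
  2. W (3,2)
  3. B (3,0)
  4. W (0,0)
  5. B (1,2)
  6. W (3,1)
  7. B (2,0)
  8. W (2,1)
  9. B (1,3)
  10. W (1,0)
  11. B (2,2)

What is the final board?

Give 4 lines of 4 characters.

Answer: W..B
W.BB
.WB.
.WW.

Derivation:
Move 1: B@(0,3) -> caps B=0 W=0
Move 2: W@(3,2) -> caps B=0 W=0
Move 3: B@(3,0) -> caps B=0 W=0
Move 4: W@(0,0) -> caps B=0 W=0
Move 5: B@(1,2) -> caps B=0 W=0
Move 6: W@(3,1) -> caps B=0 W=0
Move 7: B@(2,0) -> caps B=0 W=0
Move 8: W@(2,1) -> caps B=0 W=0
Move 9: B@(1,3) -> caps B=0 W=0
Move 10: W@(1,0) -> caps B=0 W=2
Move 11: B@(2,2) -> caps B=0 W=2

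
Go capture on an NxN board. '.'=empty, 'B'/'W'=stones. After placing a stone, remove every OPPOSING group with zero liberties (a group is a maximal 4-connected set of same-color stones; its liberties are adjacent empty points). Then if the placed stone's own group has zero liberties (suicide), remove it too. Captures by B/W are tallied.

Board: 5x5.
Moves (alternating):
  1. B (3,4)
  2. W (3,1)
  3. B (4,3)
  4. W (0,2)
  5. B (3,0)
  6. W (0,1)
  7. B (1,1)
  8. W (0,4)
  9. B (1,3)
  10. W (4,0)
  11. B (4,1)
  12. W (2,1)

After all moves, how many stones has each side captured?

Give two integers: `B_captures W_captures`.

Answer: 1 0

Derivation:
Move 1: B@(3,4) -> caps B=0 W=0
Move 2: W@(3,1) -> caps B=0 W=0
Move 3: B@(4,3) -> caps B=0 W=0
Move 4: W@(0,2) -> caps B=0 W=0
Move 5: B@(3,0) -> caps B=0 W=0
Move 6: W@(0,1) -> caps B=0 W=0
Move 7: B@(1,1) -> caps B=0 W=0
Move 8: W@(0,4) -> caps B=0 W=0
Move 9: B@(1,3) -> caps B=0 W=0
Move 10: W@(4,0) -> caps B=0 W=0
Move 11: B@(4,1) -> caps B=1 W=0
Move 12: W@(2,1) -> caps B=1 W=0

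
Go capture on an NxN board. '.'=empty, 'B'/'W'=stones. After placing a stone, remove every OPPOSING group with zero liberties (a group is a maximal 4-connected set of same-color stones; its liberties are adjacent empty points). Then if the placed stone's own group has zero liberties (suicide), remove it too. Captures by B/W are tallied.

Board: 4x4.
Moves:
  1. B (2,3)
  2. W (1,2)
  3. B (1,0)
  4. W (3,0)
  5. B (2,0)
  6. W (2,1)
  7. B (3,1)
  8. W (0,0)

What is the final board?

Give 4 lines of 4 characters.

Move 1: B@(2,3) -> caps B=0 W=0
Move 2: W@(1,2) -> caps B=0 W=0
Move 3: B@(1,0) -> caps B=0 W=0
Move 4: W@(3,0) -> caps B=0 W=0
Move 5: B@(2,0) -> caps B=0 W=0
Move 6: W@(2,1) -> caps B=0 W=0
Move 7: B@(3,1) -> caps B=1 W=0
Move 8: W@(0,0) -> caps B=1 W=0

Answer: W...
B.W.
BW.B
.B..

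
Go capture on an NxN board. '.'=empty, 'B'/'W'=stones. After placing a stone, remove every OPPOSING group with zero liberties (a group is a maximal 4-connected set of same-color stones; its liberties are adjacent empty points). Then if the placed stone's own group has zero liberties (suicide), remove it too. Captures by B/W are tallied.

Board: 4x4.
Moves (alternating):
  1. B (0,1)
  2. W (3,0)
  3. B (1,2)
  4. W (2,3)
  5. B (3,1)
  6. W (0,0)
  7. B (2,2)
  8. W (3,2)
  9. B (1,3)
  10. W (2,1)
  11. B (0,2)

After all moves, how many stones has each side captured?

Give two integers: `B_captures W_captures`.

Move 1: B@(0,1) -> caps B=0 W=0
Move 2: W@(3,0) -> caps B=0 W=0
Move 3: B@(1,2) -> caps B=0 W=0
Move 4: W@(2,3) -> caps B=0 W=0
Move 5: B@(3,1) -> caps B=0 W=0
Move 6: W@(0,0) -> caps B=0 W=0
Move 7: B@(2,2) -> caps B=0 W=0
Move 8: W@(3,2) -> caps B=0 W=0
Move 9: B@(1,3) -> caps B=0 W=0
Move 10: W@(2,1) -> caps B=0 W=1
Move 11: B@(0,2) -> caps B=0 W=1

Answer: 0 1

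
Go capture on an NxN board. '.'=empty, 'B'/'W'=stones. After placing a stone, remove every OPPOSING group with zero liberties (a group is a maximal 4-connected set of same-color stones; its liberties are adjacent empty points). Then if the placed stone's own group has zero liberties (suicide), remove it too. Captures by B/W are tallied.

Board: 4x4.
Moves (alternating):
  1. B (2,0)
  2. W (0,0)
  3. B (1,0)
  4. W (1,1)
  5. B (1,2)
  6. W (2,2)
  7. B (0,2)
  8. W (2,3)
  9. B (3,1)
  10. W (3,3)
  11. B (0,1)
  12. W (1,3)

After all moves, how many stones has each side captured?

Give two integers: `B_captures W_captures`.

Answer: 1 0

Derivation:
Move 1: B@(2,0) -> caps B=0 W=0
Move 2: W@(0,0) -> caps B=0 W=0
Move 3: B@(1,0) -> caps B=0 W=0
Move 4: W@(1,1) -> caps B=0 W=0
Move 5: B@(1,2) -> caps B=0 W=0
Move 6: W@(2,2) -> caps B=0 W=0
Move 7: B@(0,2) -> caps B=0 W=0
Move 8: W@(2,3) -> caps B=0 W=0
Move 9: B@(3,1) -> caps B=0 W=0
Move 10: W@(3,3) -> caps B=0 W=0
Move 11: B@(0,1) -> caps B=1 W=0
Move 12: W@(1,3) -> caps B=1 W=0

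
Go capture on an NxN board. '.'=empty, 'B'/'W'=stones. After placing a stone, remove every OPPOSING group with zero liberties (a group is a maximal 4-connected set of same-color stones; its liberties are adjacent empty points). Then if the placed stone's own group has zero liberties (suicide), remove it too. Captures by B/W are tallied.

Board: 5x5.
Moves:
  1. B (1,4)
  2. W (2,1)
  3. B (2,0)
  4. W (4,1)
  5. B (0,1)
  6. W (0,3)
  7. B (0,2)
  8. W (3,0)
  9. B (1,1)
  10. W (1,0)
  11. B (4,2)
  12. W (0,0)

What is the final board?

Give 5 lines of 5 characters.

Answer: WBBW.
WB..B
.W...
W....
.WB..

Derivation:
Move 1: B@(1,4) -> caps B=0 W=0
Move 2: W@(2,1) -> caps B=0 W=0
Move 3: B@(2,0) -> caps B=0 W=0
Move 4: W@(4,1) -> caps B=0 W=0
Move 5: B@(0,1) -> caps B=0 W=0
Move 6: W@(0,3) -> caps B=0 W=0
Move 7: B@(0,2) -> caps B=0 W=0
Move 8: W@(3,0) -> caps B=0 W=0
Move 9: B@(1,1) -> caps B=0 W=0
Move 10: W@(1,0) -> caps B=0 W=1
Move 11: B@(4,2) -> caps B=0 W=1
Move 12: W@(0,0) -> caps B=0 W=1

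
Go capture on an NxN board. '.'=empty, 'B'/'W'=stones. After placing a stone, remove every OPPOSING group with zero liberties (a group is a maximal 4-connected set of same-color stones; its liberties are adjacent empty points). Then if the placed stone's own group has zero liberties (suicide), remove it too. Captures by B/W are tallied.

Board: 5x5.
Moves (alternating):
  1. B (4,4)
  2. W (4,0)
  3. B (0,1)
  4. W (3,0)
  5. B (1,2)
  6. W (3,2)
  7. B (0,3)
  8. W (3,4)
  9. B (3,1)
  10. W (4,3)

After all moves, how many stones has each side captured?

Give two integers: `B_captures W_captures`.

Answer: 0 1

Derivation:
Move 1: B@(4,4) -> caps B=0 W=0
Move 2: W@(4,0) -> caps B=0 W=0
Move 3: B@(0,1) -> caps B=0 W=0
Move 4: W@(3,0) -> caps B=0 W=0
Move 5: B@(1,2) -> caps B=0 W=0
Move 6: W@(3,2) -> caps B=0 W=0
Move 7: B@(0,3) -> caps B=0 W=0
Move 8: W@(3,4) -> caps B=0 W=0
Move 9: B@(3,1) -> caps B=0 W=0
Move 10: W@(4,3) -> caps B=0 W=1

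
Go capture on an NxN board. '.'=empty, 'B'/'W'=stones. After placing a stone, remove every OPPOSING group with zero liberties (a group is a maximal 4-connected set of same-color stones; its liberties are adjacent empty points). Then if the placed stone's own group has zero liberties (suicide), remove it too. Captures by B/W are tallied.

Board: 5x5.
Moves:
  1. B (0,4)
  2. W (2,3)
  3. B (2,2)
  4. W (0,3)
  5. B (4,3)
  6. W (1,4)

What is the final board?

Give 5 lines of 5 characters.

Answer: ...W.
....W
..BW.
.....
...B.

Derivation:
Move 1: B@(0,4) -> caps B=0 W=0
Move 2: W@(2,3) -> caps B=0 W=0
Move 3: B@(2,2) -> caps B=0 W=0
Move 4: W@(0,3) -> caps B=0 W=0
Move 5: B@(4,3) -> caps B=0 W=0
Move 6: W@(1,4) -> caps B=0 W=1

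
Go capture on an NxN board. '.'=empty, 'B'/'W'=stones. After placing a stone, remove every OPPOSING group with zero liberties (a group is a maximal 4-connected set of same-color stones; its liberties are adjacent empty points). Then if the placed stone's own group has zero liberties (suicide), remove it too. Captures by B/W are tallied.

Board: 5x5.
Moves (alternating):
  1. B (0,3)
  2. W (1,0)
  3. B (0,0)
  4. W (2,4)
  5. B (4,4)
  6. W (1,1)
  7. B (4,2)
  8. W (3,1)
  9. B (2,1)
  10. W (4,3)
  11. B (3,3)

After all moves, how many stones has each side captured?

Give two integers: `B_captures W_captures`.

Move 1: B@(0,3) -> caps B=0 W=0
Move 2: W@(1,0) -> caps B=0 W=0
Move 3: B@(0,0) -> caps B=0 W=0
Move 4: W@(2,4) -> caps B=0 W=0
Move 5: B@(4,4) -> caps B=0 W=0
Move 6: W@(1,1) -> caps B=0 W=0
Move 7: B@(4,2) -> caps B=0 W=0
Move 8: W@(3,1) -> caps B=0 W=0
Move 9: B@(2,1) -> caps B=0 W=0
Move 10: W@(4,3) -> caps B=0 W=0
Move 11: B@(3,3) -> caps B=1 W=0

Answer: 1 0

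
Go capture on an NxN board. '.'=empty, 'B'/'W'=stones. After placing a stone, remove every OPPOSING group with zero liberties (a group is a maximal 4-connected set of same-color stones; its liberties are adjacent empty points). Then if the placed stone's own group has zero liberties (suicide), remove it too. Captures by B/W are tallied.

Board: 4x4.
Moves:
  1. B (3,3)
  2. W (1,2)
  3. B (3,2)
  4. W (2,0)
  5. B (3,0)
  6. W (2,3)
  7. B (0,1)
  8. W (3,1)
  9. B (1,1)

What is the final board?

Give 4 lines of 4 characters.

Answer: .B..
.BW.
W..W
.WBB

Derivation:
Move 1: B@(3,3) -> caps B=0 W=0
Move 2: W@(1,2) -> caps B=0 W=0
Move 3: B@(3,2) -> caps B=0 W=0
Move 4: W@(2,0) -> caps B=0 W=0
Move 5: B@(3,0) -> caps B=0 W=0
Move 6: W@(2,3) -> caps B=0 W=0
Move 7: B@(0,1) -> caps B=0 W=0
Move 8: W@(3,1) -> caps B=0 W=1
Move 9: B@(1,1) -> caps B=0 W=1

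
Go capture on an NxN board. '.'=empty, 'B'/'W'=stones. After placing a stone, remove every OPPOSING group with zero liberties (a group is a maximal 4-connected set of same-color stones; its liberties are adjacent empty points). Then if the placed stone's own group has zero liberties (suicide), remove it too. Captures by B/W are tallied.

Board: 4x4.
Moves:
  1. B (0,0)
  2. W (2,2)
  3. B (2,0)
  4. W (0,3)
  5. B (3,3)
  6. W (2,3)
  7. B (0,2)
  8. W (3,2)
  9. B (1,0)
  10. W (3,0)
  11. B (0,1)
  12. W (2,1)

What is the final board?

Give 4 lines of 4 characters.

Answer: BBBW
B...
BWWW
W.W.

Derivation:
Move 1: B@(0,0) -> caps B=0 W=0
Move 2: W@(2,2) -> caps B=0 W=0
Move 3: B@(2,0) -> caps B=0 W=0
Move 4: W@(0,3) -> caps B=0 W=0
Move 5: B@(3,3) -> caps B=0 W=0
Move 6: W@(2,3) -> caps B=0 W=0
Move 7: B@(0,2) -> caps B=0 W=0
Move 8: W@(3,2) -> caps B=0 W=1
Move 9: B@(1,0) -> caps B=0 W=1
Move 10: W@(3,0) -> caps B=0 W=1
Move 11: B@(0,1) -> caps B=0 W=1
Move 12: W@(2,1) -> caps B=0 W=1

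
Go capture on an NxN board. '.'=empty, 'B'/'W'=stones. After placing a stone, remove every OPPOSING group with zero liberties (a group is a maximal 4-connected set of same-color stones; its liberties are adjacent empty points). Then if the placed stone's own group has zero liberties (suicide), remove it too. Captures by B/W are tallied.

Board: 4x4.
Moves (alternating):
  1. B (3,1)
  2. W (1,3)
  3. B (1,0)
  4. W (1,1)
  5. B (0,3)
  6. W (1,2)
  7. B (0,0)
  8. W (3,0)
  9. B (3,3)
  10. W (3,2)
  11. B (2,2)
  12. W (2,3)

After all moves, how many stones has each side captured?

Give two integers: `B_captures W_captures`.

Answer: 1 0

Derivation:
Move 1: B@(3,1) -> caps B=0 W=0
Move 2: W@(1,3) -> caps B=0 W=0
Move 3: B@(1,0) -> caps B=0 W=0
Move 4: W@(1,1) -> caps B=0 W=0
Move 5: B@(0,3) -> caps B=0 W=0
Move 6: W@(1,2) -> caps B=0 W=0
Move 7: B@(0,0) -> caps B=0 W=0
Move 8: W@(3,0) -> caps B=0 W=0
Move 9: B@(3,3) -> caps B=0 W=0
Move 10: W@(3,2) -> caps B=0 W=0
Move 11: B@(2,2) -> caps B=1 W=0
Move 12: W@(2,3) -> caps B=1 W=0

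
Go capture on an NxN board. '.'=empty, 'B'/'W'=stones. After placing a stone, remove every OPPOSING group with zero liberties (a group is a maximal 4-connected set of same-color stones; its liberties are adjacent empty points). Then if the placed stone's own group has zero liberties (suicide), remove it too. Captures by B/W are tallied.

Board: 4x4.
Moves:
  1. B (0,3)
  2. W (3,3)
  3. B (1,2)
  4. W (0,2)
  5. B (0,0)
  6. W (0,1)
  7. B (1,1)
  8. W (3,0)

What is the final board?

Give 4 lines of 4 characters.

Move 1: B@(0,3) -> caps B=0 W=0
Move 2: W@(3,3) -> caps B=0 W=0
Move 3: B@(1,2) -> caps B=0 W=0
Move 4: W@(0,2) -> caps B=0 W=0
Move 5: B@(0,0) -> caps B=0 W=0
Move 6: W@(0,1) -> caps B=0 W=0
Move 7: B@(1,1) -> caps B=2 W=0
Move 8: W@(3,0) -> caps B=2 W=0

Answer: B..B
.BB.
....
W..W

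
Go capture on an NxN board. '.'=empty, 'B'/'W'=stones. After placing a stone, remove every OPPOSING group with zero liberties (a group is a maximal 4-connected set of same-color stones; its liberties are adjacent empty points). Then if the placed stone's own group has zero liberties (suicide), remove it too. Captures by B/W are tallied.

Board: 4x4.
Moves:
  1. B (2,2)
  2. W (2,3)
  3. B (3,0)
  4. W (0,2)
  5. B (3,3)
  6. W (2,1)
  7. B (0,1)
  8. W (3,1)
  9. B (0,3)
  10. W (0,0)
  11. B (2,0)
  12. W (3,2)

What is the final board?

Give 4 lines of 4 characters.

Move 1: B@(2,2) -> caps B=0 W=0
Move 2: W@(2,3) -> caps B=0 W=0
Move 3: B@(3,0) -> caps B=0 W=0
Move 4: W@(0,2) -> caps B=0 W=0
Move 5: B@(3,3) -> caps B=0 W=0
Move 6: W@(2,1) -> caps B=0 W=0
Move 7: B@(0,1) -> caps B=0 W=0
Move 8: W@(3,1) -> caps B=0 W=0
Move 9: B@(0,3) -> caps B=0 W=0
Move 10: W@(0,0) -> caps B=0 W=0
Move 11: B@(2,0) -> caps B=0 W=0
Move 12: W@(3,2) -> caps B=0 W=1

Answer: WBWB
....
BWBW
BWW.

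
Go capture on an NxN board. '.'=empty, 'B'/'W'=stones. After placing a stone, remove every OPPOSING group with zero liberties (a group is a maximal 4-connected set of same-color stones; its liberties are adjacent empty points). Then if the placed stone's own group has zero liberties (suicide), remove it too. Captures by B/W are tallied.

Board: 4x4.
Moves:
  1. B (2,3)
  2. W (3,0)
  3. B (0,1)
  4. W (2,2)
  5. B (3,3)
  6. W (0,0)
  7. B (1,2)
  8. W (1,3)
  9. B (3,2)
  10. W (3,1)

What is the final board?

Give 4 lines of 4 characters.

Move 1: B@(2,3) -> caps B=0 W=0
Move 2: W@(3,0) -> caps B=0 W=0
Move 3: B@(0,1) -> caps B=0 W=0
Move 4: W@(2,2) -> caps B=0 W=0
Move 5: B@(3,3) -> caps B=0 W=0
Move 6: W@(0,0) -> caps B=0 W=0
Move 7: B@(1,2) -> caps B=0 W=0
Move 8: W@(1,3) -> caps B=0 W=0
Move 9: B@(3,2) -> caps B=0 W=0
Move 10: W@(3,1) -> caps B=0 W=3

Answer: WB..
..BW
..W.
WW..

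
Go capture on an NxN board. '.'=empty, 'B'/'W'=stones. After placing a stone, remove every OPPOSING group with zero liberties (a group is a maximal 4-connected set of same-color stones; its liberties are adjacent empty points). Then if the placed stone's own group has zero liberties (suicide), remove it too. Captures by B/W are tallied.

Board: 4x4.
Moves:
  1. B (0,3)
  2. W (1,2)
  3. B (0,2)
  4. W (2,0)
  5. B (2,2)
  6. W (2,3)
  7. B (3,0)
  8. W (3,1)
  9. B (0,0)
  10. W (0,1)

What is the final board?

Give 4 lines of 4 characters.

Move 1: B@(0,3) -> caps B=0 W=0
Move 2: W@(1,2) -> caps B=0 W=0
Move 3: B@(0,2) -> caps B=0 W=0
Move 4: W@(2,0) -> caps B=0 W=0
Move 5: B@(2,2) -> caps B=0 W=0
Move 6: W@(2,3) -> caps B=0 W=0
Move 7: B@(3,0) -> caps B=0 W=0
Move 8: W@(3,1) -> caps B=0 W=1
Move 9: B@(0,0) -> caps B=0 W=1
Move 10: W@(0,1) -> caps B=0 W=1

Answer: BWBB
..W.
W.BW
.W..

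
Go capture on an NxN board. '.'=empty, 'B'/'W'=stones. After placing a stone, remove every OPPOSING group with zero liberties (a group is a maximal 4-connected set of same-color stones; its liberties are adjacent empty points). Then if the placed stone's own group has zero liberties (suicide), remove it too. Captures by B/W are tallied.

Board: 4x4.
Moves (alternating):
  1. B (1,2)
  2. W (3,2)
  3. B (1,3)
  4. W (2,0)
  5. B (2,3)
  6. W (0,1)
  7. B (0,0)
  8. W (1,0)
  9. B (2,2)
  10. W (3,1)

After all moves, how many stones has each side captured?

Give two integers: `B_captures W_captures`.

Move 1: B@(1,2) -> caps B=0 W=0
Move 2: W@(3,2) -> caps B=0 W=0
Move 3: B@(1,3) -> caps B=0 W=0
Move 4: W@(2,0) -> caps B=0 W=0
Move 5: B@(2,3) -> caps B=0 W=0
Move 6: W@(0,1) -> caps B=0 W=0
Move 7: B@(0,0) -> caps B=0 W=0
Move 8: W@(1,0) -> caps B=0 W=1
Move 9: B@(2,2) -> caps B=0 W=1
Move 10: W@(3,1) -> caps B=0 W=1

Answer: 0 1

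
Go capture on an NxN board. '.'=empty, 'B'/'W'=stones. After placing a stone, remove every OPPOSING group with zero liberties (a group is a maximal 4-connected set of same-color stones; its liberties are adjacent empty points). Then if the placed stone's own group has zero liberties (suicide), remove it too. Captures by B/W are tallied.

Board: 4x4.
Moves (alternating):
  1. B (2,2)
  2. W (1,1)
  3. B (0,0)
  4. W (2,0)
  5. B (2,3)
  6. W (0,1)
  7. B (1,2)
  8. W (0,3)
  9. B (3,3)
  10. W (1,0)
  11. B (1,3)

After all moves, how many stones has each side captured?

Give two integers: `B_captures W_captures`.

Answer: 0 1

Derivation:
Move 1: B@(2,2) -> caps B=0 W=0
Move 2: W@(1,1) -> caps B=0 W=0
Move 3: B@(0,0) -> caps B=0 W=0
Move 4: W@(2,0) -> caps B=0 W=0
Move 5: B@(2,3) -> caps B=0 W=0
Move 6: W@(0,1) -> caps B=0 W=0
Move 7: B@(1,2) -> caps B=0 W=0
Move 8: W@(0,3) -> caps B=0 W=0
Move 9: B@(3,3) -> caps B=0 W=0
Move 10: W@(1,0) -> caps B=0 W=1
Move 11: B@(1,3) -> caps B=0 W=1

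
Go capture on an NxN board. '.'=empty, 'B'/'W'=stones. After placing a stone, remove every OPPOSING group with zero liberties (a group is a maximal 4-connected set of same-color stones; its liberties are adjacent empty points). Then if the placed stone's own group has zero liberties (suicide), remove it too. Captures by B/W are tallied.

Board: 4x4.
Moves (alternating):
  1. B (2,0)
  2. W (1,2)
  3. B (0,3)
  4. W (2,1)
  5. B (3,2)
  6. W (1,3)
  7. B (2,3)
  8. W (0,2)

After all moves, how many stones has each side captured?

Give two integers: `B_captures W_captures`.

Answer: 0 1

Derivation:
Move 1: B@(2,0) -> caps B=0 W=0
Move 2: W@(1,2) -> caps B=0 W=0
Move 3: B@(0,3) -> caps B=0 W=0
Move 4: W@(2,1) -> caps B=0 W=0
Move 5: B@(3,2) -> caps B=0 W=0
Move 6: W@(1,3) -> caps B=0 W=0
Move 7: B@(2,3) -> caps B=0 W=0
Move 8: W@(0,2) -> caps B=0 W=1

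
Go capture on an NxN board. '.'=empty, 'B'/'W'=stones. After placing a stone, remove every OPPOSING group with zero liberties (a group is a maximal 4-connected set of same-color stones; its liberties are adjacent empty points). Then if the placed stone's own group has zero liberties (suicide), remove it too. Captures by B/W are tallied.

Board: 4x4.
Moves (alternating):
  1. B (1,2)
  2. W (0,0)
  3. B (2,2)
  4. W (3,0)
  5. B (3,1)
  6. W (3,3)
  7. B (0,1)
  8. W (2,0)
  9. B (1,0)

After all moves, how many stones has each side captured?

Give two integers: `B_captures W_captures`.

Answer: 1 0

Derivation:
Move 1: B@(1,2) -> caps B=0 W=0
Move 2: W@(0,0) -> caps B=0 W=0
Move 3: B@(2,2) -> caps B=0 W=0
Move 4: W@(3,0) -> caps B=0 W=0
Move 5: B@(3,1) -> caps B=0 W=0
Move 6: W@(3,3) -> caps B=0 W=0
Move 7: B@(0,1) -> caps B=0 W=0
Move 8: W@(2,0) -> caps B=0 W=0
Move 9: B@(1,0) -> caps B=1 W=0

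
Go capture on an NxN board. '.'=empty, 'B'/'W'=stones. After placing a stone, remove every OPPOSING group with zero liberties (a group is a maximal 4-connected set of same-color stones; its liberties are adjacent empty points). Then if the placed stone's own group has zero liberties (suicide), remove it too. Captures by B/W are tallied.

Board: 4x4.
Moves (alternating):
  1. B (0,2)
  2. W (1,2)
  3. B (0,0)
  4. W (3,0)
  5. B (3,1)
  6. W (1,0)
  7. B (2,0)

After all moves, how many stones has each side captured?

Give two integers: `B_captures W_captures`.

Answer: 1 0

Derivation:
Move 1: B@(0,2) -> caps B=0 W=0
Move 2: W@(1,2) -> caps B=0 W=0
Move 3: B@(0,0) -> caps B=0 W=0
Move 4: W@(3,0) -> caps B=0 W=0
Move 5: B@(3,1) -> caps B=0 W=0
Move 6: W@(1,0) -> caps B=0 W=0
Move 7: B@(2,0) -> caps B=1 W=0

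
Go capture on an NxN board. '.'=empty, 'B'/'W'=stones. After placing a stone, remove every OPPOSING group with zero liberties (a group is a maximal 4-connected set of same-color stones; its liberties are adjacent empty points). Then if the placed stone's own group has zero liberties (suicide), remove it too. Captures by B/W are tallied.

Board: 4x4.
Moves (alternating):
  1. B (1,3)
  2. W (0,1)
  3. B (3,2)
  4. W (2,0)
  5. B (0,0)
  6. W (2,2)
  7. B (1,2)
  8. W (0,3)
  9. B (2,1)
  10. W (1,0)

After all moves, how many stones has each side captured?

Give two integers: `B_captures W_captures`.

Move 1: B@(1,3) -> caps B=0 W=0
Move 2: W@(0,1) -> caps B=0 W=0
Move 3: B@(3,2) -> caps B=0 W=0
Move 4: W@(2,0) -> caps B=0 W=0
Move 5: B@(0,0) -> caps B=0 W=0
Move 6: W@(2,2) -> caps B=0 W=0
Move 7: B@(1,2) -> caps B=0 W=0
Move 8: W@(0,3) -> caps B=0 W=0
Move 9: B@(2,1) -> caps B=0 W=0
Move 10: W@(1,0) -> caps B=0 W=1

Answer: 0 1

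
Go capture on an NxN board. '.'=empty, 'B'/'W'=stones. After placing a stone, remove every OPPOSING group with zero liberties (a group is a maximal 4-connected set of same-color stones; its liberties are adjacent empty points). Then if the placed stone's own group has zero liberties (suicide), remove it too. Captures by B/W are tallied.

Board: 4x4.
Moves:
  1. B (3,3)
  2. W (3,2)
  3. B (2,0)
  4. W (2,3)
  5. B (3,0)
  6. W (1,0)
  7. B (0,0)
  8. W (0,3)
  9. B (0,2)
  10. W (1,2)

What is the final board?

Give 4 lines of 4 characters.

Move 1: B@(3,3) -> caps B=0 W=0
Move 2: W@(3,2) -> caps B=0 W=0
Move 3: B@(2,0) -> caps B=0 W=0
Move 4: W@(2,3) -> caps B=0 W=1
Move 5: B@(3,0) -> caps B=0 W=1
Move 6: W@(1,0) -> caps B=0 W=1
Move 7: B@(0,0) -> caps B=0 W=1
Move 8: W@(0,3) -> caps B=0 W=1
Move 9: B@(0,2) -> caps B=0 W=1
Move 10: W@(1,2) -> caps B=0 W=1

Answer: B.BW
W.W.
B..W
B.W.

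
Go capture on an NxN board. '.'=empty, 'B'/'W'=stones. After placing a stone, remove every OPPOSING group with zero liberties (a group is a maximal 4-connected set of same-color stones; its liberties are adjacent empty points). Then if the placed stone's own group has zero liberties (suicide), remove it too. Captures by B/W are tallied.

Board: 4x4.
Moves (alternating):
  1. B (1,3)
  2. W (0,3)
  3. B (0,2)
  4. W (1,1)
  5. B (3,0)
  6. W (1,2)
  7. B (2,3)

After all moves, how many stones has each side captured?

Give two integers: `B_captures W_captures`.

Move 1: B@(1,3) -> caps B=0 W=0
Move 2: W@(0,3) -> caps B=0 W=0
Move 3: B@(0,2) -> caps B=1 W=0
Move 4: W@(1,1) -> caps B=1 W=0
Move 5: B@(3,0) -> caps B=1 W=0
Move 6: W@(1,2) -> caps B=1 W=0
Move 7: B@(2,3) -> caps B=1 W=0

Answer: 1 0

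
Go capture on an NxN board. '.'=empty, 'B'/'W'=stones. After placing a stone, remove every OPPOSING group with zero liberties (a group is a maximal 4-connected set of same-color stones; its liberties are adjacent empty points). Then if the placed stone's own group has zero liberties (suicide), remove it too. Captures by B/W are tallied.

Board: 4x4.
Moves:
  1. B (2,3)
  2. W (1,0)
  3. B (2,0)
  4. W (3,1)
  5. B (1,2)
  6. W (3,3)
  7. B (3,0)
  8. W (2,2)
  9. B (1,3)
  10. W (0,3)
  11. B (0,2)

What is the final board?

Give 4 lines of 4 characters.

Move 1: B@(2,3) -> caps B=0 W=0
Move 2: W@(1,0) -> caps B=0 W=0
Move 3: B@(2,0) -> caps B=0 W=0
Move 4: W@(3,1) -> caps B=0 W=0
Move 5: B@(1,2) -> caps B=0 W=0
Move 6: W@(3,3) -> caps B=0 W=0
Move 7: B@(3,0) -> caps B=0 W=0
Move 8: W@(2,2) -> caps B=0 W=0
Move 9: B@(1,3) -> caps B=0 W=0
Move 10: W@(0,3) -> caps B=0 W=0
Move 11: B@(0,2) -> caps B=1 W=0

Answer: ..B.
W.BB
B.WB
BW.W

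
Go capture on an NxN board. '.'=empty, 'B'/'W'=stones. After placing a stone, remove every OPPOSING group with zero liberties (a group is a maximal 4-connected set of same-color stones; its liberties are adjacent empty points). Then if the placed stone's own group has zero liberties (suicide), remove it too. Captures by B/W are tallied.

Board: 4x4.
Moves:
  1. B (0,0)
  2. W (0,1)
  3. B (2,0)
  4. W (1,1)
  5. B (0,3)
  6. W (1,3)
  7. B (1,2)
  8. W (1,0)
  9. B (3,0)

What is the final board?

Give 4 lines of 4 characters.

Answer: .W.B
WWBW
B...
B...

Derivation:
Move 1: B@(0,0) -> caps B=0 W=0
Move 2: W@(0,1) -> caps B=0 W=0
Move 3: B@(2,0) -> caps B=0 W=0
Move 4: W@(1,1) -> caps B=0 W=0
Move 5: B@(0,3) -> caps B=0 W=0
Move 6: W@(1,3) -> caps B=0 W=0
Move 7: B@(1,2) -> caps B=0 W=0
Move 8: W@(1,0) -> caps B=0 W=1
Move 9: B@(3,0) -> caps B=0 W=1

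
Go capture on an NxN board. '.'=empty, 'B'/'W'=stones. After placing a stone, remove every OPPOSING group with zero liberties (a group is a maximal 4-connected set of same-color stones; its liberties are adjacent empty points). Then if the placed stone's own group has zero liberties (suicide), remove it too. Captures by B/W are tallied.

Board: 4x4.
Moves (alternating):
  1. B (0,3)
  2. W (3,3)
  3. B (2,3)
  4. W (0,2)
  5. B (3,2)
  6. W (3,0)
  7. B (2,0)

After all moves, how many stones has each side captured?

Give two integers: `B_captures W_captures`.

Answer: 1 0

Derivation:
Move 1: B@(0,3) -> caps B=0 W=0
Move 2: W@(3,3) -> caps B=0 W=0
Move 3: B@(2,3) -> caps B=0 W=0
Move 4: W@(0,2) -> caps B=0 W=0
Move 5: B@(3,2) -> caps B=1 W=0
Move 6: W@(3,0) -> caps B=1 W=0
Move 7: B@(2,0) -> caps B=1 W=0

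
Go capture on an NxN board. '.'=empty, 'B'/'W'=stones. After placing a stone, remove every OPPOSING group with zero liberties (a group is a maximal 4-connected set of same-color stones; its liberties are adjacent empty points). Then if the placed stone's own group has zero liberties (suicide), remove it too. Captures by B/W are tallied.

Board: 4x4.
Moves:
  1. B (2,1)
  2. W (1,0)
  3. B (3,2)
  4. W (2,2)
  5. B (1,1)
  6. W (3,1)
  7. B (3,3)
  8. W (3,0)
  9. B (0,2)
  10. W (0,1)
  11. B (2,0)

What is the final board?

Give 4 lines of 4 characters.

Move 1: B@(2,1) -> caps B=0 W=0
Move 2: W@(1,0) -> caps B=0 W=0
Move 3: B@(3,2) -> caps B=0 W=0
Move 4: W@(2,2) -> caps B=0 W=0
Move 5: B@(1,1) -> caps B=0 W=0
Move 6: W@(3,1) -> caps B=0 W=0
Move 7: B@(3,3) -> caps B=0 W=0
Move 8: W@(3,0) -> caps B=0 W=0
Move 9: B@(0,2) -> caps B=0 W=0
Move 10: W@(0,1) -> caps B=0 W=0
Move 11: B@(2,0) -> caps B=2 W=0

Answer: .WB.
WB..
BBW.
..BB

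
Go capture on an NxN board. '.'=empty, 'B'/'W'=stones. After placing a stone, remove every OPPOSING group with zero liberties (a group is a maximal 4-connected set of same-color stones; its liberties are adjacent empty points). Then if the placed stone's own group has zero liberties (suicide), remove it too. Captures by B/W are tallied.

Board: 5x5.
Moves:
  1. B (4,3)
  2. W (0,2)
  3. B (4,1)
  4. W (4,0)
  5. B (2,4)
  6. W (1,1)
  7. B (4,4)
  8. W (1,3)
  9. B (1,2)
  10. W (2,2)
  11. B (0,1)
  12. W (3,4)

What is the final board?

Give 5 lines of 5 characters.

Answer: .BW..
.W.W.
..W.B
....W
WB.BB

Derivation:
Move 1: B@(4,3) -> caps B=0 W=0
Move 2: W@(0,2) -> caps B=0 W=0
Move 3: B@(4,1) -> caps B=0 W=0
Move 4: W@(4,0) -> caps B=0 W=0
Move 5: B@(2,4) -> caps B=0 W=0
Move 6: W@(1,1) -> caps B=0 W=0
Move 7: B@(4,4) -> caps B=0 W=0
Move 8: W@(1,3) -> caps B=0 W=0
Move 9: B@(1,2) -> caps B=0 W=0
Move 10: W@(2,2) -> caps B=0 W=1
Move 11: B@(0,1) -> caps B=0 W=1
Move 12: W@(3,4) -> caps B=0 W=1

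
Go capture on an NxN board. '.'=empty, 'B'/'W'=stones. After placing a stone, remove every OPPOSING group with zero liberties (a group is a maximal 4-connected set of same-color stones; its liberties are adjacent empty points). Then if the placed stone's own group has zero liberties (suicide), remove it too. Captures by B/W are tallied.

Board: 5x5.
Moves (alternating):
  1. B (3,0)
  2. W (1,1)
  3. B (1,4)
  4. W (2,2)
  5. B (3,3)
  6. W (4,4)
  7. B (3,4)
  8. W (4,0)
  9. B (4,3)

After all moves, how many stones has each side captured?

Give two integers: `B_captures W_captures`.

Move 1: B@(3,0) -> caps B=0 W=0
Move 2: W@(1,1) -> caps B=0 W=0
Move 3: B@(1,4) -> caps B=0 W=0
Move 4: W@(2,2) -> caps B=0 W=0
Move 5: B@(3,3) -> caps B=0 W=0
Move 6: W@(4,4) -> caps B=0 W=0
Move 7: B@(3,4) -> caps B=0 W=0
Move 8: W@(4,0) -> caps B=0 W=0
Move 9: B@(4,3) -> caps B=1 W=0

Answer: 1 0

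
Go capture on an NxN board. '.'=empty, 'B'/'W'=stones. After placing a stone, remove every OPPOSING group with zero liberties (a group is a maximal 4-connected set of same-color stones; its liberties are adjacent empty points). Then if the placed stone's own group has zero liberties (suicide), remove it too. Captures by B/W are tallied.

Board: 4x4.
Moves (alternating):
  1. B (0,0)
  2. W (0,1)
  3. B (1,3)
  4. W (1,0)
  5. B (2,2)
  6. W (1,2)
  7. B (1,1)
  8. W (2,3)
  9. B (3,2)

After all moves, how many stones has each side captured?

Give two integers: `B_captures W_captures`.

Answer: 0 1

Derivation:
Move 1: B@(0,0) -> caps B=0 W=0
Move 2: W@(0,1) -> caps B=0 W=0
Move 3: B@(1,3) -> caps B=0 W=0
Move 4: W@(1,0) -> caps B=0 W=1
Move 5: B@(2,2) -> caps B=0 W=1
Move 6: W@(1,2) -> caps B=0 W=1
Move 7: B@(1,1) -> caps B=0 W=1
Move 8: W@(2,3) -> caps B=0 W=1
Move 9: B@(3,2) -> caps B=0 W=1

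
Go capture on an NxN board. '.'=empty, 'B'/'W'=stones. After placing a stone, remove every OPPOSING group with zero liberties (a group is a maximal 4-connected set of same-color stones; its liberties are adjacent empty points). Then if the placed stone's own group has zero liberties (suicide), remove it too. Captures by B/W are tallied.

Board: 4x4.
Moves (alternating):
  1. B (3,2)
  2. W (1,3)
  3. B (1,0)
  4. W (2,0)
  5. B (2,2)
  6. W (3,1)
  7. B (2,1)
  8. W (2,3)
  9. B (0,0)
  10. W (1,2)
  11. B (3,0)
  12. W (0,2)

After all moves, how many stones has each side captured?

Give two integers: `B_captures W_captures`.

Move 1: B@(3,2) -> caps B=0 W=0
Move 2: W@(1,3) -> caps B=0 W=0
Move 3: B@(1,0) -> caps B=0 W=0
Move 4: W@(2,0) -> caps B=0 W=0
Move 5: B@(2,2) -> caps B=0 W=0
Move 6: W@(3,1) -> caps B=0 W=0
Move 7: B@(2,1) -> caps B=0 W=0
Move 8: W@(2,3) -> caps B=0 W=0
Move 9: B@(0,0) -> caps B=0 W=0
Move 10: W@(1,2) -> caps B=0 W=0
Move 11: B@(3,0) -> caps B=2 W=0
Move 12: W@(0,2) -> caps B=2 W=0

Answer: 2 0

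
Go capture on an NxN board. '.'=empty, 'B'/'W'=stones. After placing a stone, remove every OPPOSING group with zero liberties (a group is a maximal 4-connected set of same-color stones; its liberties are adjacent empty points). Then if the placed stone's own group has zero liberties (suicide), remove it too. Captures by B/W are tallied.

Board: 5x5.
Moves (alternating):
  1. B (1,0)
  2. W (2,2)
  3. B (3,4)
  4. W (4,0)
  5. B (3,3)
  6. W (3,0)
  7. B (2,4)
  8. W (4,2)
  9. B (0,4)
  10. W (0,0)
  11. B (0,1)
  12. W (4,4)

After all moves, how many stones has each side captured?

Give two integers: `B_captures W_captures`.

Answer: 1 0

Derivation:
Move 1: B@(1,0) -> caps B=0 W=0
Move 2: W@(2,2) -> caps B=0 W=0
Move 3: B@(3,4) -> caps B=0 W=0
Move 4: W@(4,0) -> caps B=0 W=0
Move 5: B@(3,3) -> caps B=0 W=0
Move 6: W@(3,0) -> caps B=0 W=0
Move 7: B@(2,4) -> caps B=0 W=0
Move 8: W@(4,2) -> caps B=0 W=0
Move 9: B@(0,4) -> caps B=0 W=0
Move 10: W@(0,0) -> caps B=0 W=0
Move 11: B@(0,1) -> caps B=1 W=0
Move 12: W@(4,4) -> caps B=1 W=0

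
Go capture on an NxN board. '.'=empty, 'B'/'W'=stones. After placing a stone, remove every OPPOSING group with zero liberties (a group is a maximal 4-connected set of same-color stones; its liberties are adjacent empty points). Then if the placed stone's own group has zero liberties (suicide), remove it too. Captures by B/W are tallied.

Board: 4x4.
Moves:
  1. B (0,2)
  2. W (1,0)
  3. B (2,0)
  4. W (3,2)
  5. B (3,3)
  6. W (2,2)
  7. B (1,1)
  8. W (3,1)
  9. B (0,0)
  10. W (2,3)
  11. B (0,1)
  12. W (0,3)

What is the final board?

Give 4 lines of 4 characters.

Move 1: B@(0,2) -> caps B=0 W=0
Move 2: W@(1,0) -> caps B=0 W=0
Move 3: B@(2,0) -> caps B=0 W=0
Move 4: W@(3,2) -> caps B=0 W=0
Move 5: B@(3,3) -> caps B=0 W=0
Move 6: W@(2,2) -> caps B=0 W=0
Move 7: B@(1,1) -> caps B=0 W=0
Move 8: W@(3,1) -> caps B=0 W=0
Move 9: B@(0,0) -> caps B=1 W=0
Move 10: W@(2,3) -> caps B=1 W=1
Move 11: B@(0,1) -> caps B=1 W=1
Move 12: W@(0,3) -> caps B=1 W=1

Answer: BBBW
.B..
B.WW
.WW.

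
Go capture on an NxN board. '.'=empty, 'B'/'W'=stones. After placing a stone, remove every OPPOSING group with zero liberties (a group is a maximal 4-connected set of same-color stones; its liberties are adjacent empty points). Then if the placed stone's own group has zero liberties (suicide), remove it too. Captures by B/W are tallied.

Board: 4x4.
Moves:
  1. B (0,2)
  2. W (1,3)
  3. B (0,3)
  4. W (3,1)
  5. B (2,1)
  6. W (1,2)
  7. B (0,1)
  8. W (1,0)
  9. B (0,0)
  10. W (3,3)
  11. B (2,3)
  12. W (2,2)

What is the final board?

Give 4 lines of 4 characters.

Move 1: B@(0,2) -> caps B=0 W=0
Move 2: W@(1,3) -> caps B=0 W=0
Move 3: B@(0,3) -> caps B=0 W=0
Move 4: W@(3,1) -> caps B=0 W=0
Move 5: B@(2,1) -> caps B=0 W=0
Move 6: W@(1,2) -> caps B=0 W=0
Move 7: B@(0,1) -> caps B=0 W=0
Move 8: W@(1,0) -> caps B=0 W=0
Move 9: B@(0,0) -> caps B=0 W=0
Move 10: W@(3,3) -> caps B=0 W=0
Move 11: B@(2,3) -> caps B=0 W=0
Move 12: W@(2,2) -> caps B=0 W=1

Answer: BBBB
W.WW
.BW.
.W.W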